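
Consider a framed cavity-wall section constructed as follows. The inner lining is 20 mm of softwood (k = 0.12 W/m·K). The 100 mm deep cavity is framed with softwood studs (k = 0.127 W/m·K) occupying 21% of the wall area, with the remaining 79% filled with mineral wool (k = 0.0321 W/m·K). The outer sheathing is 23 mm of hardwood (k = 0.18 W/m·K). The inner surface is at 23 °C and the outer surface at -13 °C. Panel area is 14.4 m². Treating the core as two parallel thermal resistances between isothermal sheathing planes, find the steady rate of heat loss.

Sheathing layers in series; stud and cavity paths in parallel between them.
R_inner = 0.02/(0.12×14.4) = 0.01157 K/W
R_stud  = 0.1/(0.127×0.21×14.4) = 0.2604 K/W
R_cav   = 0.1/(0.0321×0.79×14.4) = 0.2738 K/W
1/R_core = 1/R_stud + 1/R_cav → R_core = 0.1335 K/W
R_outer = 0.023/(0.18×14.4) = 0.008873 K/W
R_total = 0.1539 K/W
Q = ΔT/R_total = 36/0.1539

Q ≈ 234 W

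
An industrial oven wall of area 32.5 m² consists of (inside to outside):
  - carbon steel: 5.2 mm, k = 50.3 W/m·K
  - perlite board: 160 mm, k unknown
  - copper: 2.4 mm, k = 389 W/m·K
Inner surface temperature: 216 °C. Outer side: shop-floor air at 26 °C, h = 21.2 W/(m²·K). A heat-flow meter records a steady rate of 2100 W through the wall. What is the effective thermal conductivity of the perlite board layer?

Treating each layer as a thermal resistance in series:
R_carbon steel = L/(kA) = 0.0052/(50.3×32.5) = 3.181×10^-6 K/W
R_copper = L/(kA) = 0.0024/(389×32.5) = 1.898×10^-7 K/W
R_outer film = 1/(h_o·A) = 1/(21.2×32.5) = 0.001451 K/W
Sum of known resistances R_other = 0.001455 K/W
Total R = ΔT/Q = 190/2100 = 0.09048 K/W
R_perlite board = R_total − R_other = 0.08902 K/W
k = L/(R·A) = 0.16/(0.08902×32.5)

k ≈ 0.0553 W/(m·K)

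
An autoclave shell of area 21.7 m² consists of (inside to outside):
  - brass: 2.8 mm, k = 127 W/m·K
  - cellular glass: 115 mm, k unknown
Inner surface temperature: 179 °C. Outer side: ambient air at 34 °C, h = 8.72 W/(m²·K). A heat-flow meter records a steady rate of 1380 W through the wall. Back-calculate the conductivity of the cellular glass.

k ≈ 0.0531 W/(m·K)

Thermal resistances in series:
R_brass = L/(kA) = 0.0028/(127×21.7) = 1.016×10^-6 K/W
R_outer film = 1/(h_o·A) = 1/(8.72×21.7) = 0.005285 K/W
Sum of known resistances R_other = 0.005286 K/W
Total R = ΔT/Q = 145/1380 = 0.1051 K/W
R_cellular glass = R_total − R_other = 0.09979 K/W
k = L/(R·A) = 0.115/(0.09979×21.7)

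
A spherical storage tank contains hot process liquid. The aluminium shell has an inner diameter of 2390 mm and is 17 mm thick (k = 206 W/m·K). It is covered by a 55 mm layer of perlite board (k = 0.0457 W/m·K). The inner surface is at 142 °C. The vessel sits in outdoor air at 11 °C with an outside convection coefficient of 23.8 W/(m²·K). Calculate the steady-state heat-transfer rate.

Spherical conduction: R = (1/r_in − 1/r_out)/(4πk) per layer; series-sum.
R_aluminium shell = (1/1.195 − 1/1.212)/(4π×206) = 4.534×10^-6 K/W
R_perlite board = (1/1.212 − 1/1.267)/(4π×0.0457) = 0.06237 K/W
R_outer film = 1/(h·4πr_o²) = 1/(23.8×4π×1.267²) = 0.002083 K/W
R_total = 0.06445 K/W
Q = ΔT/R_total = 131/0.06445

Q ≈ 2030 W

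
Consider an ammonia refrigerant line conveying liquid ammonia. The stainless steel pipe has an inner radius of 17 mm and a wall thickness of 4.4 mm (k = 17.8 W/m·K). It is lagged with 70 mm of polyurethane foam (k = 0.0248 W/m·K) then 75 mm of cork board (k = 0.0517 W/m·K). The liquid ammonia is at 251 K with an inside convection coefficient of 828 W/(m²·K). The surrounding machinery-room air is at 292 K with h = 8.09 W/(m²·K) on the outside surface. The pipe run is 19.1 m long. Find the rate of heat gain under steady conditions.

Q ≈ 69.3 W

Per-layer cylindrical resistances, series-summed:
R_inner film = 1/(h_i·2πr₁L) = 1/(828×2π×0.017×19.1) = 5.92×10^-4 K/W
R_stainless steel pipe wall = ln(21.4/17)/(2π×17.8×19.1) = 1.078×10^-4 K/W
R_polyurethane foam = ln(91.4/21.4)/(2π×0.0248×19.1) = 0.4878 K/W
R_cork board = ln(166.4/91.4)/(2π×0.0517×19.1) = 0.09657 K/W
R_outer film = 1/(h_o·2πr_oL) = 1/(8.09×2π×0.1664×19.1) = 0.00619 K/W
R_total = 0.5913 K/W
Q = ΔT/R_total = 41/0.5913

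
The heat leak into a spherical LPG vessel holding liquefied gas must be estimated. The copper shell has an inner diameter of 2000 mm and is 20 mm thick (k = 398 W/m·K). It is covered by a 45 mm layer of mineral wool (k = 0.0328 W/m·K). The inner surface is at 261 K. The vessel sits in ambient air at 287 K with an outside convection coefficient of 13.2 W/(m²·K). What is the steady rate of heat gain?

Spherical conduction: R = (1/r_in − 1/r_out)/(4πk) per layer; series-sum.
R_copper shell = (1/1 − 1/1.02)/(4π×398) = 3.92×10^-6 K/W
R_mineral wool = (1/1.02 − 1/1.065)/(4π×0.0328) = 0.1005 K/W
R_outer film = 1/(h·4πr_o²) = 1/(13.2×4π×1.065²) = 0.005315 K/W
R_total = 0.1058 K/W
Q = ΔT/R_total = 26/0.1058

Q ≈ 246 W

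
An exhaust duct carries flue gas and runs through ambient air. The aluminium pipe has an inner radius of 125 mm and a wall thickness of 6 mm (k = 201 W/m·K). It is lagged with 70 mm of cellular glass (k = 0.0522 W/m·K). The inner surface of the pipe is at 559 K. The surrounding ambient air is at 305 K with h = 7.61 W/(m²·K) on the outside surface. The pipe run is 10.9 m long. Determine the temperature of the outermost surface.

Per-layer cylindrical resistances, series-summed:
R_aluminium pipe wall = ln(131/125)/(2π×201×10.9) = 3.406×10^-6 K/W
R_cellular glass = ln(201/131)/(2π×0.0522×10.9) = 0.1198 K/W
R_outer film = 1/(h_o·2πr_oL) = 1/(7.61×2π×0.201×10.9) = 0.009546 K/W
R_total = 0.1293 K/W
Q = ΔT/R_total = 254/0.1293
Q = 1960 W
T_interface = T_inner − Q·ΣR(inner→interface) = 559 − 1960×0.1198

T ≈ 324 K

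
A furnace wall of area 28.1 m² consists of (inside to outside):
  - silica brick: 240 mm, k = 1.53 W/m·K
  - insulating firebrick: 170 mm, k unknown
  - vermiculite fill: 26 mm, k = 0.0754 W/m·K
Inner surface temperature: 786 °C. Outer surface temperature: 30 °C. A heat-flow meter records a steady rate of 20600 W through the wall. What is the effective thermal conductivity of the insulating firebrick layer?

Thermal resistances in series:
R_silica brick = L/(kA) = 0.24/(1.53×28.1) = 0.005582 K/W
R_vermiculite fill = L/(kA) = 0.026/(0.0754×28.1) = 0.01227 K/W
Sum of known resistances R_other = 0.01785 K/W
Total R = ΔT/Q = 756/20600 = 0.0367 K/W
R_insulating firebrick = R_total − R_other = 0.01885 K/W
k = L/(R·A) = 0.17/(0.01885×28.1)

k ≈ 0.321 W/(m·K)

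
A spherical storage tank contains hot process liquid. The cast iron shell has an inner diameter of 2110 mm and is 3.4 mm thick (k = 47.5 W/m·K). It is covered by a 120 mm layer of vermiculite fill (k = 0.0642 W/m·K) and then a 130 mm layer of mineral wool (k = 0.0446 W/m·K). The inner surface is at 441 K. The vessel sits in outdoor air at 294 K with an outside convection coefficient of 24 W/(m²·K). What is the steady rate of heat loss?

Q ≈ 541 W

Each spherical layer contributes R = (1/r_i − 1/r_o)/(4πk):
R_cast iron shell = (1/1.055 − 1/1.0584)/(4π×47.5) = 5.101×10^-6 K/W
R_vermiculite fill = (1/1.0584 − 1/1.1784)/(4π×0.0642) = 0.1193 K/W
R_mineral wool = (1/1.1784 − 1/1.3084)/(4π×0.0446) = 0.1504 K/W
R_outer film = 1/(h·4πr_o²) = 1/(24×4π×1.3084²) = 0.001937 K/W
R_total = 0.2716 K/W
Q = ΔT/R_total = 147/0.2716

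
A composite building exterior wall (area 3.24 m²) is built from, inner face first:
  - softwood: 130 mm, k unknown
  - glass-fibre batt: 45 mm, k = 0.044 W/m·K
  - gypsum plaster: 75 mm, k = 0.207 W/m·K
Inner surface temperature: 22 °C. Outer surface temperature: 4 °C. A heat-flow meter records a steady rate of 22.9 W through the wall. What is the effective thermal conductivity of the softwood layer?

k ≈ 0.112 W/(m·K)

Model the wall as resistances in series:
R_glass-fibre batt = L/(kA) = 0.045/(0.044×3.24) = 0.3157 K/W
R_gypsum plaster = L/(kA) = 0.075/(0.207×3.24) = 0.1118 K/W
Sum of known resistances R_other = 0.4275 K/W
Total R = ΔT/Q = 18/22.9 = 0.786 K/W
R_softwood = R_total − R_other = 0.3585 K/W
k = L/(R·A) = 0.13/(0.3585×3.24)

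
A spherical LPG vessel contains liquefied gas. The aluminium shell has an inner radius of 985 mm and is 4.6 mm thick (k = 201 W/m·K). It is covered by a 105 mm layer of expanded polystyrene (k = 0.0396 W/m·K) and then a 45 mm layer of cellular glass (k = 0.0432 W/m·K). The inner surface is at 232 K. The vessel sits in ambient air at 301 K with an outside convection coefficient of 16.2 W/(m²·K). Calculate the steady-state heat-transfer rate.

Q ≈ 260 W

Radial (spherical) resistances in series:
R_aluminium shell = (1/0.985 − 1/0.9896)/(4π×201) = 1.868×10^-6 K/W
R_expanded polystyrene = (1/0.9896 − 1/1.0946)/(4π×0.0396) = 0.1948 K/W
R_cellular glass = (1/1.0946 − 1/1.1396)/(4π×0.0432) = 0.06645 K/W
R_outer film = 1/(h·4πr_o²) = 1/(16.2×4π×1.1396²) = 0.003782 K/W
R_total = 0.265 K/W
Q = ΔT/R_total = 69/0.265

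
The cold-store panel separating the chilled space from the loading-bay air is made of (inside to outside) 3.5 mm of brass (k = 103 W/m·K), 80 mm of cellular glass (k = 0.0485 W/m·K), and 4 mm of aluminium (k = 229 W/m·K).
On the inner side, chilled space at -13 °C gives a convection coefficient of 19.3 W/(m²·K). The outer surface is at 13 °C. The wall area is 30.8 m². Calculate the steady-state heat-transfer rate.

Q ≈ 471 W

Series thermal resistances:
R_inner film = 1/(h_i·A) = 1/(19.3×30.8) = 0.001682 K/W
R_brass = L/(kA) = 0.0035/(103×30.8) = 1.103×10^-6 K/W
R_cellular glass = L/(kA) = 0.08/(0.0485×30.8) = 0.05355 K/W
R_aluminium = L/(kA) = 0.004/(229×30.8) = 5.671×10^-7 K/W
R_total = 0.05524 K/W
Q = ΔT / R_total = 26 / 0.05524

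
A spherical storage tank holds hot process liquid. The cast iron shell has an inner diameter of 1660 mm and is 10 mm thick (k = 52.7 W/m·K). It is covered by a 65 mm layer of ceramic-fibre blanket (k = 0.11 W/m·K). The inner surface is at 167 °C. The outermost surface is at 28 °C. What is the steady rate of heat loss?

Q ≈ 2250 W

Spherical conduction: R = (1/r_in − 1/r_out)/(4πk) per layer; series-sum.
R_cast iron shell = (1/0.83 − 1/0.84)/(4π×52.7) = 2.166×10^-5 K/W
R_ceramic-fibre blanket = (1/0.84 − 1/0.905)/(4π×0.11) = 0.06186 K/W
R_total = 0.06188 K/W
Q = ΔT/R_total = 139/0.06188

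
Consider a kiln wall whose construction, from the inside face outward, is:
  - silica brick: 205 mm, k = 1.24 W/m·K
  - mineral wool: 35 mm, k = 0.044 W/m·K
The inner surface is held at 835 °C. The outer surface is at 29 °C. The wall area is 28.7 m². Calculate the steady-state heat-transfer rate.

Q ≈ 24100 W

Model the wall as resistances in series:
R_silica brick = L/(kA) = 0.205/(1.24×28.7) = 0.00576 K/W
R_mineral wool = L/(kA) = 0.035/(0.044×28.7) = 0.02772 K/W
R_total = 0.03348 K/W
Q = ΔT / R_total = 806 / 0.03348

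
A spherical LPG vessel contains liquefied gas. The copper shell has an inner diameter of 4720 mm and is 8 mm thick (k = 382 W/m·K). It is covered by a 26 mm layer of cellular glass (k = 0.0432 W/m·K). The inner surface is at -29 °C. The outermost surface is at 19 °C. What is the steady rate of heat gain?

Spherical conduction: R = (1/r_in − 1/r_out)/(4πk) per layer; series-sum.
R_copper shell = (1/2.36 − 1/2.368)/(4π×382) = 2.982×10^-7 K/W
R_cellular glass = (1/2.368 − 1/2.394)/(4π×0.0432) = 0.008448 K/W
R_total = 0.008449 K/W
Q = ΔT/R_total = 48/0.008449

Q ≈ 5680 W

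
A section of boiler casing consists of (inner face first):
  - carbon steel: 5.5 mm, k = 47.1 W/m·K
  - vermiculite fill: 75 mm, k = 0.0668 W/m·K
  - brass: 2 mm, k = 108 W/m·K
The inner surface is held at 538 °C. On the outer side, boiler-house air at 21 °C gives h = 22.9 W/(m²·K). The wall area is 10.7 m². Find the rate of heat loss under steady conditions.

Q ≈ 4740 W

Model the wall as resistances in series:
R_carbon steel = L/(kA) = 0.0055/(47.1×10.7) = 1.091×10^-5 K/W
R_vermiculite fill = L/(kA) = 0.075/(0.0668×10.7) = 0.1049 K/W
R_brass = L/(kA) = 0.002/(108×10.7) = 1.731×10^-6 K/W
R_outer film = 1/(h_o·A) = 1/(22.9×10.7) = 0.004081 K/W
R_total = 0.109 K/W
Q = ΔT / R_total = 517 / 0.109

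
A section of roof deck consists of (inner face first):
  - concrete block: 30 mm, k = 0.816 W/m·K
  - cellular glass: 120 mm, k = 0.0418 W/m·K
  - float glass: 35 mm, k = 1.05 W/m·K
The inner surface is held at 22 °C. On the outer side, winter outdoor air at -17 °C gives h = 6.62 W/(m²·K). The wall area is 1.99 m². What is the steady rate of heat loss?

Thermal resistances in series:
R_concrete block = L/(kA) = 0.03/(0.816×1.99) = 0.01847 K/W
R_cellular glass = L/(kA) = 0.12/(0.0418×1.99) = 1.443 K/W
R_float glass = L/(kA) = 0.035/(1.05×1.99) = 0.01675 K/W
R_outer film = 1/(h_o·A) = 1/(6.62×1.99) = 0.07591 K/W
R_total = 1.554 K/W
Q = ΔT / R_total = 39 / 1.554

Q ≈ 25.1 W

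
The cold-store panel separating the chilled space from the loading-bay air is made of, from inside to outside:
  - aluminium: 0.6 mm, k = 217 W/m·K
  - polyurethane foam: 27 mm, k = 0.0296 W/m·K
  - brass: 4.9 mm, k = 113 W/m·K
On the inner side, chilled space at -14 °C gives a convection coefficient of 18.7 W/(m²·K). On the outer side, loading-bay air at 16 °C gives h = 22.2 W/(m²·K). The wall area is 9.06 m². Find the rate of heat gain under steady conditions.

Using the resistance-network approach (series):
R_inner film = 1/(h_i·A) = 1/(18.7×9.06) = 0.005902 K/W
R_aluminium = L/(kA) = 0.0006/(217×9.06) = 3.052×10^-7 K/W
R_polyurethane foam = L/(kA) = 0.027/(0.0296×9.06) = 0.1007 K/W
R_brass = L/(kA) = 0.0049/(113×9.06) = 4.786×10^-6 K/W
R_outer film = 1/(h_o·A) = 1/(22.2×9.06) = 0.004972 K/W
R_total = 0.1116 K/W
Q = ΔT / R_total = 30 / 0.1116

Q ≈ 269 W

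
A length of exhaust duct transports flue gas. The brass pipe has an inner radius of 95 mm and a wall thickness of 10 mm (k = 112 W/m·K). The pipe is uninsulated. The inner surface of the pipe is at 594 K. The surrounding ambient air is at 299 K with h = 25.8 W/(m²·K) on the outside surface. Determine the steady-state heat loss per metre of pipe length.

q′ ≈ 5010 W/m

Treating each annulus and film as a series resistance:
R_brass pipe wall = ln(105/95)/(2π×112×1) = 1.422×10^-4 K/W
R_outer film = 1/(h_o·2πr_oL) = 1/(25.8×2π×0.105×1) = 0.05875 K/W
R_total = 0.05889 K/W
Q = ΔT/R_total = 295/0.05889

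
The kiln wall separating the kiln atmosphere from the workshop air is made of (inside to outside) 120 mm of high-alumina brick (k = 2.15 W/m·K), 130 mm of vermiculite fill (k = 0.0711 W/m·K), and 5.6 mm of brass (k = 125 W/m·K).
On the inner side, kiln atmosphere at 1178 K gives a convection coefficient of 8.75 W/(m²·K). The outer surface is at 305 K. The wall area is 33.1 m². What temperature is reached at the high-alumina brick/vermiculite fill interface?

T ≈ 1100 K

Using the resistance-network approach (series):
R_inner film = 1/(h_i·A) = 1/(8.75×33.1) = 0.003453 K/W
R_high-alumina brick = L/(kA) = 0.12/(2.15×33.1) = 0.001686 K/W
R_vermiculite fill = L/(kA) = 0.13/(0.0711×33.1) = 0.05524 K/W
R_brass = L/(kA) = 0.0056/(125×33.1) = 1.353×10^-6 K/W
R_total = 0.06038 K/W;  Q = ΔT/R_total = 873/0.06038 = 14460 W
T_interface = T_inner − Q·ΣR(inner→interface) = 1178 − 14500×0.005139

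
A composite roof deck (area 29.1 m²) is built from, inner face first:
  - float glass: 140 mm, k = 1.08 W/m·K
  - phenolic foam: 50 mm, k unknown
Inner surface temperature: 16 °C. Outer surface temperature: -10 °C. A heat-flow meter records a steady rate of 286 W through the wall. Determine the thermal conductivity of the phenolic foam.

k ≈ 0.0199 W/(m·K)

Series thermal resistances:
R_float glass = L/(kA) = 0.14/(1.08×29.1) = 0.004455 K/W
Sum of known resistances R_other = 0.004455 K/W
Total R = ΔT/Q = 26/286 = 0.09091 K/W
R_phenolic foam = R_total − R_other = 0.08645 K/W
k = L/(R·A) = 0.05/(0.08645×29.1)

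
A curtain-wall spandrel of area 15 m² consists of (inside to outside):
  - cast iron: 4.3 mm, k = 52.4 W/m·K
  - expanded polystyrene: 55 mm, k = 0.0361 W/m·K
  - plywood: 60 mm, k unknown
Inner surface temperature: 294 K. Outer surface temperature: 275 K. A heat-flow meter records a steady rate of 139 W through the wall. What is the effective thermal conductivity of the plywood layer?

k ≈ 0.114 W/(m·K)

Using the resistance-network approach (series):
R_cast iron = L/(kA) = 0.0043/(52.4×15) = 5.471×10^-6 K/W
R_expanded polystyrene = L/(kA) = 0.055/(0.0361×15) = 0.1016 K/W
Sum of known resistances R_other = 0.1016 K/W
Total R = ΔT/Q = 19/139 = 0.1367 K/W
R_plywood = R_total − R_other = 0.03512 K/W
k = L/(R·A) = 0.06/(0.03512×15)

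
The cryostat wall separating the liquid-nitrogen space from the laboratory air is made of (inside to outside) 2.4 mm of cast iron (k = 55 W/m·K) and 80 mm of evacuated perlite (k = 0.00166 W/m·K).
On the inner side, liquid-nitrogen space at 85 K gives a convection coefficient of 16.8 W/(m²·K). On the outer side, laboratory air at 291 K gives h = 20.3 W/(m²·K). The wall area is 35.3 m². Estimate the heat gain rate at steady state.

Q ≈ 151 W

Using the resistance-network approach (series):
R_inner film = 1/(h_i·A) = 1/(16.8×35.3) = 0.001686 K/W
R_cast iron = L/(kA) = 0.0024/(55×35.3) = 1.236×10^-6 K/W
R_evacuated perlite = L/(kA) = 0.08/(0.00166×35.3) = 1.365 K/W
R_outer film = 1/(h_o·A) = 1/(20.3×35.3) = 0.001395 K/W
R_total = 1.368 K/W
Q = ΔT / R_total = 206 / 1.368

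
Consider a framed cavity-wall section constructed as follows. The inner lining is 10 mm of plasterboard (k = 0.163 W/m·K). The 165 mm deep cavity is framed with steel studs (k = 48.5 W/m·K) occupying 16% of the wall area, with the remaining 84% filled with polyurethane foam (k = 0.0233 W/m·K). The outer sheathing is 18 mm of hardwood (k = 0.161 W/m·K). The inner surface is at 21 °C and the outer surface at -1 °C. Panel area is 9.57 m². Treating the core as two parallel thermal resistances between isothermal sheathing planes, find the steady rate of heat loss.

Q ≈ 1080 W

Sheathing layers in series; stud and cavity paths in parallel between them.
R_inner = 0.01/(0.163×9.57) = 0.006411 K/W
R_stud  = 0.165/(48.5×0.16×9.57) = 0.002222 K/W
R_cav   = 0.165/(0.0233×0.84×9.57) = 0.8809 K/W
1/R_core = 1/R_stud + 1/R_cav → R_core = 0.002216 K/W
R_outer = 0.018/(0.161×9.57) = 0.01168 K/W
R_total = 0.02031 K/W
Q = ΔT/R_total = 22/0.02031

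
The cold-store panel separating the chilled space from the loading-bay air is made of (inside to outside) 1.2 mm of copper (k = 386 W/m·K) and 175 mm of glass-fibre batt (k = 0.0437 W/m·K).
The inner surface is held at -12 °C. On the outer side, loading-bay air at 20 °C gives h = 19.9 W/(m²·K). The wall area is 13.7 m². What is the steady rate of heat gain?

Q ≈ 108 W

Treating each layer as a thermal resistance in series:
R_copper = L/(kA) = 0.0012/(386×13.7) = 2.269×10^-7 K/W
R_glass-fibre batt = L/(kA) = 0.175/(0.0437×13.7) = 0.2923 K/W
R_outer film = 1/(h_o·A) = 1/(19.9×13.7) = 0.003668 K/W
R_total = 0.296 K/W
Q = ΔT / R_total = 32 / 0.296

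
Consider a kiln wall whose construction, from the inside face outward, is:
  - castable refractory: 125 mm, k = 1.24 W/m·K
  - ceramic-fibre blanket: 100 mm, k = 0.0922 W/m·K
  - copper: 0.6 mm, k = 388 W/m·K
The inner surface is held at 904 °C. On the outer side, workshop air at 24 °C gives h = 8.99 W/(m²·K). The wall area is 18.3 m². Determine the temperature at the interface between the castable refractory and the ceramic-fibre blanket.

T ≈ 836 °C

Treating each layer as a thermal resistance in series:
R_castable refractory = L/(kA) = 0.125/(1.24×18.3) = 0.005509 K/W
R_ceramic-fibre blanket = L/(kA) = 0.1/(0.0922×18.3) = 0.05927 K/W
R_copper = L/(kA) = 0.0006/(388×18.3) = 8.45×10^-8 K/W
R_outer film = 1/(h_o·A) = 1/(8.99×18.3) = 0.006078 K/W
R_total = 0.07085 K/W;  Q = ΔT/R_total = 880/0.07085 = 12420 W
T_interface = T_inner − Q·ΣR(inner→interface) = 904 − 12400×0.005509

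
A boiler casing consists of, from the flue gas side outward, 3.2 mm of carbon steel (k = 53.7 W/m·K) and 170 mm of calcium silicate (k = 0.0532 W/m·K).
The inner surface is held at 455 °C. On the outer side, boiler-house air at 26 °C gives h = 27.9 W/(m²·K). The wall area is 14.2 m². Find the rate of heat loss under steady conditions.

Q ≈ 1890 W

Model the wall as resistances in series:
R_carbon steel = L/(kA) = 0.0032/(53.7×14.2) = 4.197×10^-6 K/W
R_calcium silicate = L/(kA) = 0.17/(0.0532×14.2) = 0.225 K/W
R_outer film = 1/(h_o·A) = 1/(27.9×14.2) = 0.002524 K/W
R_total = 0.2276 K/W
Q = ΔT / R_total = 429 / 0.2276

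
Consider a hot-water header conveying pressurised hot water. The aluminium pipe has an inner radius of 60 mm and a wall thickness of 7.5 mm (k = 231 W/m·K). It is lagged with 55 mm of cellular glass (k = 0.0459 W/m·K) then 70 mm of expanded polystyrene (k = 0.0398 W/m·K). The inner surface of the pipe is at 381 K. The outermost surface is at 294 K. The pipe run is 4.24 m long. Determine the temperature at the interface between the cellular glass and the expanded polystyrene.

Per-layer cylindrical resistances, series-summed:
R_aluminium pipe wall = ln(67.5/60)/(2π×231×4.24) = 1.914×10^-5 K/W
R_cellular glass = ln(122.5/67.5)/(2π×0.0459×4.24) = 0.4874 K/W
R_expanded polystyrene = ln(192.5/122.5)/(2π×0.0398×4.24) = 0.4263 K/W
R_total = 0.9137 K/W
Q = ΔT/R_total = 87/0.9137
Q = 95.2 W
T_interface = T_inner − Q·ΣR(inner→interface) = 381 − 95.2×0.4874

T ≈ 335 K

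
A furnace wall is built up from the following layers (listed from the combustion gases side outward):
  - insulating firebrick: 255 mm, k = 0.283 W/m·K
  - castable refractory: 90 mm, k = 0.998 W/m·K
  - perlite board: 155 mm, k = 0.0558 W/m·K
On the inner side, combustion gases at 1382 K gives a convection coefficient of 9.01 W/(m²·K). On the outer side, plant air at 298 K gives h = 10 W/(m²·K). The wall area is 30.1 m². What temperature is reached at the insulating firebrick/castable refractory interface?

Treating each layer as a thermal resistance in series:
R_inner film = 1/(h_i·A) = 1/(9.01×30.1) = 0.003687 K/W
R_insulating firebrick = L/(kA) = 0.255/(0.283×30.1) = 0.02994 K/W
R_castable refractory = L/(kA) = 0.09/(0.998×30.1) = 0.002996 K/W
R_perlite board = L/(kA) = 0.155/(0.0558×30.1) = 0.09228 K/W
R_outer film = 1/(h_o·A) = 1/(10×30.1) = 0.003322 K/W
R_total = 0.1322 K/W;  Q = ΔT/R_total = 1084/0.1322 = 8198 W
T_interface = T_inner − Q·ΣR(inner→interface) = 1382 − 8200×0.03362

T ≈ 1110 K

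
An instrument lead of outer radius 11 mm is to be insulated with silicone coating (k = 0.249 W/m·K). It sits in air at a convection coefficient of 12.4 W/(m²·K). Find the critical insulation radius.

For a cylinder r_cr = k/h = 0.249/12.4
r_cr = 20.1 mm; since the bare radius (11 mm) is below r_cr, adding a thin layer of insulation will *increase* heat loss.

r_cr ≈ 20.1 mm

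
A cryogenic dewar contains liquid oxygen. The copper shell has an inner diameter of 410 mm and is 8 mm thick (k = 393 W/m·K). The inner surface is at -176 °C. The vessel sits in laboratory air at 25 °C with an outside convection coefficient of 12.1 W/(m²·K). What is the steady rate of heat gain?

Q ≈ 1390 W

Radial (spherical) resistances in series:
R_copper shell = (1/0.205 − 1/0.213)/(4π×393) = 3.71×10^-5 K/W
R_outer film = 1/(h·4πr_o²) = 1/(12.1×4π×0.213²) = 0.145 K/W
R_total = 0.145 K/W
Q = ΔT/R_total = 201/0.145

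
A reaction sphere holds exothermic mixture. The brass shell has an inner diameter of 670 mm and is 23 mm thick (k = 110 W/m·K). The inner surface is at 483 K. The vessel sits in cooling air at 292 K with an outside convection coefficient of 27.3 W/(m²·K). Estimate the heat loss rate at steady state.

For a spherical shell R = (1/r₁ − 1/r₂)/(4πk); film R = 1/(h·4πr²). In series:
R_brass shell = (1/0.335 − 1/0.358)/(4π×110) = 1.387×10^-4 K/W
R_outer film = 1/(h·4πr_o²) = 1/(27.3×4π×0.358²) = 0.02274 K/W
R_total = 0.02288 K/W
Q = ΔT/R_total = 191/0.02288

Q ≈ 8350 W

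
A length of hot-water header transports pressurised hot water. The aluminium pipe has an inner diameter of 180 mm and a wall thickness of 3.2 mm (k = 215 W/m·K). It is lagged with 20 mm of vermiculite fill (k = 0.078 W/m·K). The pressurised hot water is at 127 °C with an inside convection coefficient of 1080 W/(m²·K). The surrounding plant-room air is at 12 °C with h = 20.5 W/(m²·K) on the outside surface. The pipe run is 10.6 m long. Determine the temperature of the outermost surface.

T ≈ 28.9 °C

For a radial system each layer contributes R = ln(r_out/r_in)/(2πkL); films add R = 1/(hA).
R_inner film = 1/(h_i·2πr₁L) = 1/(1080×2π×0.09×10.6) = 1.545×10^-4 K/W
R_aluminium pipe wall = ln(93.2/90)/(2π×215×10.6) = 2.44×10^-6 K/W
R_vermiculite fill = ln(113.2/93.2)/(2π×0.078×10.6) = 0.03742 K/W
R_outer film = 1/(h_o·2πr_oL) = 1/(20.5×2π×0.1132×10.6) = 0.00647 K/W
R_total = 0.04405 K/W
Q = ΔT/R_total = 115/0.04405
Q = 2610 W
T_interface = T_inner − Q·ΣR(inner→interface) = 127 − 2610×0.03758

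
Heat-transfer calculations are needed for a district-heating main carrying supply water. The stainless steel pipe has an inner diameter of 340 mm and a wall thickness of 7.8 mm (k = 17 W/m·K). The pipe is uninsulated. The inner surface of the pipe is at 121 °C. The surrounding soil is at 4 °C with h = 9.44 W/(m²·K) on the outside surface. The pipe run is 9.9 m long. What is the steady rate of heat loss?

For a radial system each layer contributes R = ln(r_out/r_in)/(2πkL); films add R = 1/(hA).
R_stainless steel pipe wall = ln(177.8/170)/(2π×17×9.9) = 4.242×10^-5 K/W
R_outer film = 1/(h_o·2πr_oL) = 1/(9.44×2π×0.1778×9.9) = 0.009578 K/W
R_total = 0.009621 K/W
Q = ΔT/R_total = 117/0.009621

Q ≈ 12200 W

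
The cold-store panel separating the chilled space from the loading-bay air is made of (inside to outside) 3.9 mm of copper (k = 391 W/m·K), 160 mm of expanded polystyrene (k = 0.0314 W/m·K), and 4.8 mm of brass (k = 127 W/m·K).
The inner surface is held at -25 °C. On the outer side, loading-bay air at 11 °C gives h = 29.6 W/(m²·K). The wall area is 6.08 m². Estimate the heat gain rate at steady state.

Q ≈ 42.7 W

Treating each layer as a thermal resistance in series:
R_copper = L/(kA) = 0.0039/(391×6.08) = 1.641×10^-6 K/W
R_expanded polystyrene = L/(kA) = 0.16/(0.0314×6.08) = 0.8381 K/W
R_brass = L/(kA) = 0.0048/(127×6.08) = 6.216×10^-6 K/W
R_outer film = 1/(h_o·A) = 1/(29.6×6.08) = 0.005557 K/W
R_total = 0.8436 K/W
Q = ΔT / R_total = 36 / 0.8436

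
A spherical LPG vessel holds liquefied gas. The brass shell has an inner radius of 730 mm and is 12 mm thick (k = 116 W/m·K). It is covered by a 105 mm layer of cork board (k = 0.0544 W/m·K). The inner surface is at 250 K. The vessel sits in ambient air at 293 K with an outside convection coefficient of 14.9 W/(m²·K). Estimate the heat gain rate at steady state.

Radial (spherical) resistances in series:
R_brass shell = (1/0.73 − 1/0.742)/(4π×116) = 1.52×10^-5 K/W
R_cork board = (1/0.742 − 1/0.847)/(4π×0.0544) = 0.2444 K/W
R_outer film = 1/(h·4πr_o²) = 1/(14.9×4π×0.847²) = 0.007445 K/W
R_total = 0.2519 K/W
Q = ΔT/R_total = 43/0.2519

Q ≈ 171 W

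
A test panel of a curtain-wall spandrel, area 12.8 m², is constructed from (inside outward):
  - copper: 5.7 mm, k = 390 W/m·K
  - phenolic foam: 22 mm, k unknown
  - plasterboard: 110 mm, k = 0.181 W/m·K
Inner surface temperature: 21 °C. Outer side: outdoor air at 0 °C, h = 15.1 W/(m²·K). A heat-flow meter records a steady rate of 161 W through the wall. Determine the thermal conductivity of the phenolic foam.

Treating each layer as a thermal resistance in series:
R_copper = L/(kA) = 0.0057/(390×12.8) = 1.142×10^-6 K/W
R_plasterboard = L/(kA) = 0.11/(0.181×12.8) = 0.04748 K/W
R_outer film = 1/(h_o·A) = 1/(15.1×12.8) = 0.005174 K/W
Sum of known resistances R_other = 0.05265 K/W
Total R = ΔT/Q = 21/161 = 0.1304 K/W
R_phenolic foam = R_total − R_other = 0.07778 K/W
k = L/(R·A) = 0.022/(0.07778×12.8)

k ≈ 0.0221 W/(m·K)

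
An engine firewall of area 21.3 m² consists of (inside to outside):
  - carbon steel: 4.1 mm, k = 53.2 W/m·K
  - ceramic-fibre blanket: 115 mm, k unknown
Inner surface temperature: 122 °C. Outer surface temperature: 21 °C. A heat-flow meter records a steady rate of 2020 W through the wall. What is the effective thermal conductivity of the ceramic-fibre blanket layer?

Thermal resistances in series:
R_carbon steel = L/(kA) = 0.0041/(53.2×21.3) = 3.618×10^-6 K/W
Sum of known resistances R_other = 3.618×10^-6 K/W
Total R = ΔT/Q = 101/2020 = 0.05 K/W
R_ceramic-fibre blanket = R_total − R_other = 0.05 K/W
k = L/(R·A) = 0.115/(0.05×21.3)

k ≈ 0.108 W/(m·K)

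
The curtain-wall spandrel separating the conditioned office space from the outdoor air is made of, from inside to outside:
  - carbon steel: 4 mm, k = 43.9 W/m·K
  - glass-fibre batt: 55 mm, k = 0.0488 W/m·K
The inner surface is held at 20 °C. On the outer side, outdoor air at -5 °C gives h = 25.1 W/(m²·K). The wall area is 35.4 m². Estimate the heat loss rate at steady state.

Q ≈ 758 W

Using the resistance-network approach (series):
R_carbon steel = L/(kA) = 0.004/(43.9×35.4) = 2.574×10^-6 K/W
R_glass-fibre batt = L/(kA) = 0.055/(0.0488×35.4) = 0.03184 K/W
R_outer film = 1/(h_o·A) = 1/(25.1×35.4) = 0.001125 K/W
R_total = 0.03297 K/W
Q = ΔT / R_total = 25 / 0.03297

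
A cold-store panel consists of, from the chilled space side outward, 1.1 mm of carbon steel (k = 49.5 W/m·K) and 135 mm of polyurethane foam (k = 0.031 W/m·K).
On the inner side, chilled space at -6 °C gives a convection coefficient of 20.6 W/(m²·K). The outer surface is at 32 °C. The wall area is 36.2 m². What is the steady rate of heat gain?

Model the wall as resistances in series:
R_inner film = 1/(h_i·A) = 1/(20.6×36.2) = 0.001341 K/W
R_carbon steel = L/(kA) = 0.0011/(49.5×36.2) = 6.139×10^-7 K/W
R_polyurethane foam = L/(kA) = 0.135/(0.031×36.2) = 0.1203 K/W
R_total = 0.1216 K/W
Q = ΔT / R_total = 38 / 0.1216

Q ≈ 312 W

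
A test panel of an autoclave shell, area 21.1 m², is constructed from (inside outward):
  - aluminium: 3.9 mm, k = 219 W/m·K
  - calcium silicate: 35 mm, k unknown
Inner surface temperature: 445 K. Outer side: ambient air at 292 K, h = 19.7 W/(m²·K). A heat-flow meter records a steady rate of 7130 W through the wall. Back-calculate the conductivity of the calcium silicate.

k ≈ 0.0871 W/(m·K)

Thermal resistances in series:
R_aluminium = L/(kA) = 0.0039/(219×21.1) = 8.44×10^-7 K/W
R_outer film = 1/(h_o·A) = 1/(19.7×21.1) = 0.002406 K/W
Sum of known resistances R_other = 0.002407 K/W
Total R = ΔT/Q = 153/7130 = 0.02146 K/W
R_calcium silicate = R_total − R_other = 0.01905 K/W
k = L/(R·A) = 0.035/(0.01905×21.1)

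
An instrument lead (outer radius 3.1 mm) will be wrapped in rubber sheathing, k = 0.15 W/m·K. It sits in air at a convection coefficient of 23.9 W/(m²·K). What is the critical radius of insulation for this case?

r_cr ≈ 6.28 mm

For a cylinder r_cr = k/h = 0.15/23.9
r_cr = 6.28 mm; since the bare radius (3.1 mm) is below r_cr, adding a thin layer of insulation will *increase* heat loss.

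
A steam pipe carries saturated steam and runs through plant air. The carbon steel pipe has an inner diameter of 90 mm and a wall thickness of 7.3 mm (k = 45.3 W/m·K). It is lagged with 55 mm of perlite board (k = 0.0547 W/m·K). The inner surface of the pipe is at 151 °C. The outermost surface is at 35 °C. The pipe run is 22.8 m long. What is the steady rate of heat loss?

Q ≈ 1260 W

Cylindrical conduction, so R = ln(r₂/r₁)/(2πkL) per layer, in series:
R_carbon steel pipe wall = ln(52.3/45)/(2π×45.3×22.8) = 2.317×10^-5 K/W
R_perlite board = ln(107.3/52.3)/(2π×0.0547×22.8) = 0.09171 K/W
R_total = 0.09173 K/W
Q = ΔT/R_total = 116/0.09173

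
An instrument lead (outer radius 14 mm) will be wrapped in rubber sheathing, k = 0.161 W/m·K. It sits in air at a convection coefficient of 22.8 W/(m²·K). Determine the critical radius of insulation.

r_cr ≈ 7.06 mm

For a cylinder r_cr = k/h = 0.161/22.8
r_cr = 7.06 mm; since the bare radius (14 mm) is above r_cr, any added insulation will reduce heat loss.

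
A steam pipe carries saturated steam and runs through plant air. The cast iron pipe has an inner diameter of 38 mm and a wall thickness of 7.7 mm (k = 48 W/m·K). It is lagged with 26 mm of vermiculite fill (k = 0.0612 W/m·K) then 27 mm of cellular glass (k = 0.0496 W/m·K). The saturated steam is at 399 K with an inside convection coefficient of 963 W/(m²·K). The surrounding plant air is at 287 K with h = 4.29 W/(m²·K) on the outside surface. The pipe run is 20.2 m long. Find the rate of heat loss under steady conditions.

Cylindrical conduction, so R = ln(r₂/r₁)/(2πkL) per layer, in series:
R_inner film = 1/(h_i·2πr₁L) = 1/(963×2π×0.019×20.2) = 4.306×10^-4 K/W
R_cast iron pipe wall = ln(26.7/19)/(2π×48×20.2) = 5.585×10^-5 K/W
R_vermiculite fill = ln(52.7/26.7)/(2π×0.0612×20.2) = 0.08754 K/W
R_cellular glass = ln(79.7/52.7)/(2π×0.0496×20.2) = 0.06571 K/W
R_outer film = 1/(h_o·2πr_oL) = 1/(4.29×2π×0.0797×20.2) = 0.02304 K/W
R_total = 0.1768 K/W
Q = ΔT/R_total = 112/0.1768

Q ≈ 634 W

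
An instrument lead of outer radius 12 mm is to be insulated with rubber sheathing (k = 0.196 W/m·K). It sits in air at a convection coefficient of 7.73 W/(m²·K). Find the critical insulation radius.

r_cr ≈ 25.4 mm

For a cylinder r_cr = k/h = 0.196/7.73
r_cr = 25.4 mm; since the bare radius (12 mm) is below r_cr, adding a thin layer of insulation will *increase* heat loss.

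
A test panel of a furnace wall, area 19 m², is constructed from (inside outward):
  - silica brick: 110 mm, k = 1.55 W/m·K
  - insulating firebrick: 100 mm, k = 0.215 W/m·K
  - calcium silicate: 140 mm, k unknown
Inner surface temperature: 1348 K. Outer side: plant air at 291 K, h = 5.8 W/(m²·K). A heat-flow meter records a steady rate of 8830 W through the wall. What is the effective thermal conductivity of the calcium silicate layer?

Thermal resistances in series:
R_silica brick = L/(kA) = 0.11/(1.55×19) = 0.003735 K/W
R_insulating firebrick = L/(kA) = 0.1/(0.215×19) = 0.02448 K/W
R_outer film = 1/(h_o·A) = 1/(5.8×19) = 0.009074 K/W
Sum of known resistances R_other = 0.03729 K/W
Total R = ΔT/Q = 1057/8830 = 0.1197 K/W
R_calcium silicate = R_total − R_other = 0.08242 K/W
k = L/(R·A) = 0.14/(0.08242×19)

k ≈ 0.0894 W/(m·K)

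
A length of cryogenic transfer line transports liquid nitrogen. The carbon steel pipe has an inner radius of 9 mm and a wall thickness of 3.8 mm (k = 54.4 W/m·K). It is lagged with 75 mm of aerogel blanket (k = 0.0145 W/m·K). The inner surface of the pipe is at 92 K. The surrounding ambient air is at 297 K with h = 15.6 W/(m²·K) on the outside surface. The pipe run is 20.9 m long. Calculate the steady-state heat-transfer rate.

Q ≈ 202 W

Per-layer cylindrical resistances, series-summed:
R_carbon steel pipe wall = ln(12.8/9)/(2π×54.4×20.9) = 4.93×10^-5 K/W
R_aerogel blanket = ln(87.8/12.8)/(2π×0.0145×20.9) = 1.011 K/W
R_outer film = 1/(h_o·2πr_oL) = 1/(15.6×2π×0.0878×20.9) = 0.00556 K/W
R_total = 1.017 K/W
Q = ΔT/R_total = 205/1.017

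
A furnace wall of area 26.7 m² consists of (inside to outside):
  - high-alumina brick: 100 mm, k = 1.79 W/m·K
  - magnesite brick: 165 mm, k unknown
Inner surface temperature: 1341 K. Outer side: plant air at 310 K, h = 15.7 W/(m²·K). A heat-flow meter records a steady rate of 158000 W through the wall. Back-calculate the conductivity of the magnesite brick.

Using the resistance-network approach (series):
R_high-alumina brick = L/(kA) = 0.1/(1.79×26.7) = 0.002092 K/W
R_outer film = 1/(h_o·A) = 1/(15.7×26.7) = 0.002386 K/W
Sum of known resistances R_other = 0.004478 K/W
Total R = ΔT/Q = 1031/158000 = 0.006525 K/W
R_magnesite brick = R_total − R_other = 0.002047 K/W
k = L/(R·A) = 0.165/(0.002047×26.7)

k ≈ 3.02 W/(m·K)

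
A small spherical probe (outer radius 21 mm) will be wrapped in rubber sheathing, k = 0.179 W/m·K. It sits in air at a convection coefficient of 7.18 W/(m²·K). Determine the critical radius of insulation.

For a sphere r_cr = 2k/h = 2×0.179/7.18
r_cr = 49.9 mm; since the bare radius (21 mm) is below r_cr, adding a thin layer of insulation will *increase* heat loss.

r_cr ≈ 49.9 mm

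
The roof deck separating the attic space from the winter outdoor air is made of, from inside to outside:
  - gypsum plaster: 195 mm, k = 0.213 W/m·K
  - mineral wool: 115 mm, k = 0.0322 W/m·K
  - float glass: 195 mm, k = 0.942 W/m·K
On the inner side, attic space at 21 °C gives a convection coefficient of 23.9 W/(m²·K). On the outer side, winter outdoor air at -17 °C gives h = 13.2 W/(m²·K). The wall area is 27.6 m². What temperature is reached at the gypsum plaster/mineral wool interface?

Series thermal resistances:
R_inner film = 1/(h_i·A) = 1/(23.9×27.6) = 0.001516 K/W
R_gypsum plaster = L/(kA) = 0.195/(0.213×27.6) = 0.03317 K/W
R_mineral wool = L/(kA) = 0.115/(0.0322×27.6) = 0.1294 K/W
R_float glass = L/(kA) = 0.195/(0.942×27.6) = 0.0075 K/W
R_outer film = 1/(h_o·A) = 1/(13.2×27.6) = 0.002745 K/W
R_total = 0.1743 K/W;  Q = ΔT/R_total = 38/0.1743 = 218 W
T_interface = T_inner − Q·ΣR(inner→interface) = 21 − 218×0.03469

T ≈ 13.4 °C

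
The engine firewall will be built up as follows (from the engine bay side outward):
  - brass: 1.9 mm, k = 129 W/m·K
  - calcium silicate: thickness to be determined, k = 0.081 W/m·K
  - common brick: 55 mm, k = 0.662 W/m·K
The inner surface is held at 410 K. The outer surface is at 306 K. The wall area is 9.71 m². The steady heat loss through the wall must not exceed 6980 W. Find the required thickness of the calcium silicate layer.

L ≈ 4.99 mm

Treating each layer as a thermal resistance in series:
R_brass = L/(kA) = 0.0019/(129×9.71) = 1.517×10^-6 K/W
R_common brick = L/(kA) = 0.055/(0.662×9.71) = 0.008556 K/W
Sum of the known resistances R_other = 0.008558 K/W
Required total resistance R_tot = ΔT/Q_allow = 104/6980 = 0.0149 K/W
R_calcium silicate = R_tot − R_other = 0.006342 K/W
L = R·k·A = 0.006342×0.081×9.71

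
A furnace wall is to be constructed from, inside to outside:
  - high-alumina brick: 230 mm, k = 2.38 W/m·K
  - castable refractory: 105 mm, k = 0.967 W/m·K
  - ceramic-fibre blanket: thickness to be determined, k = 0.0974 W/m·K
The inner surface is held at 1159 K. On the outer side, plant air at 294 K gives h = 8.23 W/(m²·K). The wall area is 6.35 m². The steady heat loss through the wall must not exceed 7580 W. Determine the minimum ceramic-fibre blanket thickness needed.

Thermal resistances in series:
R_high-alumina brick = L/(kA) = 0.23/(2.38×6.35) = 0.01522 K/W
R_castable refractory = L/(kA) = 0.105/(0.967×6.35) = 0.0171 K/W
R_outer film = 1/(h_o·A) = 1/(8.23×6.35) = 0.01913 K/W
Sum of the known resistances R_other = 0.05145 K/W
Required total resistance R_tot = ΔT/Q_allow = 865/7580 = 0.1141 K/W
R_ceramic-fibre blanket = R_tot − R_other = 0.06266 K/W
L = R·k·A = 0.06266×0.0974×6.35

L ≈ 38.8 mm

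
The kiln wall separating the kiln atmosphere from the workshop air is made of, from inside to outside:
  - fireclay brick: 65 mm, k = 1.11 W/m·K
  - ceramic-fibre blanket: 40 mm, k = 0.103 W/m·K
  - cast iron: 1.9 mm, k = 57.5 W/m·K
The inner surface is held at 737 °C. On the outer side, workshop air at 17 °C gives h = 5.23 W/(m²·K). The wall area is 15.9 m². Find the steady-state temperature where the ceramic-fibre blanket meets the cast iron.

Treating each layer as a thermal resistance in series:
R_fireclay brick = L/(kA) = 0.065/(1.11×15.9) = 0.003683 K/W
R_ceramic-fibre blanket = L/(kA) = 0.04/(0.103×15.9) = 0.02442 K/W
R_cast iron = L/(kA) = 0.0019/(57.5×15.9) = 2.078×10^-6 K/W
R_outer film = 1/(h_o·A) = 1/(5.23×15.9) = 0.01203 K/W
R_total = 0.04013 K/W;  Q = ΔT/R_total = 720/0.04013 = 17940 W
T_interface = T_inner − Q·ΣR(inner→interface) = 737 − 17900×0.02811

T ≈ 233 °C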